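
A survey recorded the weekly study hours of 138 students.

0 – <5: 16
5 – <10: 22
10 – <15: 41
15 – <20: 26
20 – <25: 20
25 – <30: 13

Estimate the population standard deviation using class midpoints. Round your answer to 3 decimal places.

7.250

Midpoints: 2.5, 7.5, 12.5, 17.5, 22.5, 27.5
n = 138, Σfm = 1980, mean = 14.3478
Σfm² = 35662.5
Σf(m − x̄)² = Σfm² − (Σfm)²/n = 35662.5 − 1980²/138 = 7253.8043
Population variance = 7253.8043 / 138 = 52.5638
Standard deviation = √52.5638 = 7.2501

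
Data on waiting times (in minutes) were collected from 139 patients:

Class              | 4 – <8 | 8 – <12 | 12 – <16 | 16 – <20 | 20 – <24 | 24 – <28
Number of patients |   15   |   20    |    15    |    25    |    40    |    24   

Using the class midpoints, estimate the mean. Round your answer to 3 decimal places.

Midpoints: 6, 10, 14, 18, 22, 26
Σfm = 15×6 + 20×10 + 15×14 + 25×18 + 40×22 + 24×26 = 2454
n = Σf = 139
Mean = 2454 / 139 = 17.6547

17.655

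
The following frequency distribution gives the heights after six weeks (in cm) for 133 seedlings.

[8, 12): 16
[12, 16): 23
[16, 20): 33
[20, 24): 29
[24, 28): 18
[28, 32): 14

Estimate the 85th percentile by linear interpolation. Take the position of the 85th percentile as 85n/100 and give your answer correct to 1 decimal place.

Cumulative frequencies: 16, 39, 72, 101, 119, 133
n = 133; position = 85n/100 = 113.05.
This falls in the class [24, 28): L = 24, F = 101, f = 18, h = 4.
85th percentile ≈ 24 + ((113.05 − 101) / 18) × 4 = 26.6778

26.7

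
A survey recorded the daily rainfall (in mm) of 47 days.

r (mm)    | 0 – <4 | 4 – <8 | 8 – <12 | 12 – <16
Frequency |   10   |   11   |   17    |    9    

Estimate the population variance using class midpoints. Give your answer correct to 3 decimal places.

16.920

Midpoints: 2, 6, 10, 14
n = 47, Σfm = 382, mean = 8.1277
Σfm² = 3900
Σf(m − x̄)² = Σfm² − (Σfm)²/n = 3900 − 382²/47 = 795.2340
Population variance = 795.2340 / 47 = 16.9199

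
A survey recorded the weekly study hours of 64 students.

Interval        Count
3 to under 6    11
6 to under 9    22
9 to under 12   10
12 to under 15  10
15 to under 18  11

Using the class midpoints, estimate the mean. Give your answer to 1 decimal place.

9.9

Midpoints: 4.5, 7.5, 10.5, 13.5, 16.5
Σfm = 11×4.5 + 22×7.5 + 10×10.5 + 10×13.5 + 11×16.5 = 636
n = Σf = 64
Mean = 636 / 64 = 9.9375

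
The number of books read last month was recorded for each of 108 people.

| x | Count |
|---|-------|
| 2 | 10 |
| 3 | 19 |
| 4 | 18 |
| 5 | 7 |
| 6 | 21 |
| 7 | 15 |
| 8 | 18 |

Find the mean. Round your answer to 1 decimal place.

Values: 2, 3, 4, 5, 6, 7, 8
Σfx = 10×2 + 19×3 + 18×4 + 7×5 + 21×6 + 15×7 + 18×8 = 559
n = Σf = 108
Mean = 559 / 108 = 5.1759

5.2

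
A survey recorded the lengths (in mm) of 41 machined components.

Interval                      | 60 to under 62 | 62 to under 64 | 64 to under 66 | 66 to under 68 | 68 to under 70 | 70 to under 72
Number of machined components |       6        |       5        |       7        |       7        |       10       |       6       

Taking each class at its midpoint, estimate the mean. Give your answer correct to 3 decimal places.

66.366

Midpoints: 61, 63, 65, 67, 69, 71
Σfm = 6×61 + 5×63 + 7×65 + 7×67 + 10×69 + 6×71 = 2721
n = Σf = 41
Mean = 2721 / 41 = 66.3659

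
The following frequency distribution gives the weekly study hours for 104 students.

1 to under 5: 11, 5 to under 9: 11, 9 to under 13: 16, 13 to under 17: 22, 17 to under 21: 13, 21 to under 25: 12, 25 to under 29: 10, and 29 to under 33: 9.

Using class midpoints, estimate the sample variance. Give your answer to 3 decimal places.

68.995

Midpoints: 3, 7, 11, 15, 19, 23, 27, 31
n = 104, Σfm = 1688, mean = 16.2308
Σfm² = 34504
Σf(m − x̄)² = Σfm² − (Σfm)²/n = 34504 − 1688²/104 = 7106.4615
Sample variance = 7106.4615 / 103 = 68.9948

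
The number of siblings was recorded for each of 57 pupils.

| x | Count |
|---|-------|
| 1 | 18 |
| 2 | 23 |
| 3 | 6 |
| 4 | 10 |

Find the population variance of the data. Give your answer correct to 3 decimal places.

1.103

Values: 1, 2, 3, 4
n = 57, Σfx = 122, mean = 2.1404
Σfx² = 324
Σf(x − x̄)² = Σfx² − (Σfx)²/n = 324 − 122²/57 = 62.8772
Population variance = 62.8772 / 57 = 1.1031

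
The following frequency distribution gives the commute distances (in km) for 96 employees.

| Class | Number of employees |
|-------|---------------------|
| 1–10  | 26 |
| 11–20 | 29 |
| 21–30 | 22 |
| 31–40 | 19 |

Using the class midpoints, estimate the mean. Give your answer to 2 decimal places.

Midpoints: 5.5, 15.5, 25.5, 35.5
Σfm = 26×5.5 + 29×15.5 + 22×25.5 + 19×35.5 = 1828
n = Σf = 96
Mean = 1828 / 96 = 19.0417

19.04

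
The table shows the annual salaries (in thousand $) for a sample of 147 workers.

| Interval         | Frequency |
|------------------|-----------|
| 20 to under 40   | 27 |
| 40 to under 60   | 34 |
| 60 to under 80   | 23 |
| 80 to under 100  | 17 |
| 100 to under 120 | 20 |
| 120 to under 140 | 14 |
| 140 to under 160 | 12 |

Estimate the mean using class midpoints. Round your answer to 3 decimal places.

Midpoints: 30, 50, 70, 90, 110, 130, 150
Σfm = 27×30 + 34×50 + 23×70 + 17×90 + 20×110 + 14×130 + 12×150 = 11470
n = Σf = 147
Mean = 11470 / 147 = 78.0272

78.027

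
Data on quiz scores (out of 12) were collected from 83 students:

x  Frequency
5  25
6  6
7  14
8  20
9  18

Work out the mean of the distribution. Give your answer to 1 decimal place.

7.0

Values: 5, 6, 7, 8, 9
Σfx = 25×5 + 6×6 + 14×7 + 20×8 + 18×9 = 581
n = Σf = 83
Mean = 581 / 83 = 7.0000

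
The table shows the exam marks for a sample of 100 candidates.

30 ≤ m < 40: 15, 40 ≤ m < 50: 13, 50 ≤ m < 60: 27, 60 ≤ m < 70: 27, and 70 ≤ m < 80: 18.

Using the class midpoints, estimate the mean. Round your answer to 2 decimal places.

Midpoints: 35, 45, 55, 65, 75
Σfm = 15×35 + 13×45 + 27×55 + 27×65 + 18×75 = 5700
n = Σf = 100
Mean = 5700 / 100 = 57.0000

57.00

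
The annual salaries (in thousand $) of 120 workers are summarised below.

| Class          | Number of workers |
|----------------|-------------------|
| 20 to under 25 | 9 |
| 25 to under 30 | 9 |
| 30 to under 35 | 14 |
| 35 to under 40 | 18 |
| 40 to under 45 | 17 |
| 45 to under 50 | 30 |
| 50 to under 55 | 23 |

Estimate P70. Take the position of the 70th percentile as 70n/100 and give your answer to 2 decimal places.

Cumulative frequencies: 9, 18, 32, 50, 67, 97, 120
n = 120; position = 70n/100 = 84.
This falls in the class 45 to under 50: L = 45, F = 67, f = 30, h = 5.
70th percentile ≈ 45 + ((84 − 67) / 30) × 5 = 47.8333

47.83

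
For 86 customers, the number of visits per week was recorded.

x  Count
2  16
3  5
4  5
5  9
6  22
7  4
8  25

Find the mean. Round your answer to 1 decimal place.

Values: 2, 3, 4, 5, 6, 7, 8
Σfx = 16×2 + 5×3 + 5×4 + 9×5 + 22×6 + 4×7 + 25×8 = 472
n = Σf = 86
Mean = 472 / 86 = 5.4884

5.5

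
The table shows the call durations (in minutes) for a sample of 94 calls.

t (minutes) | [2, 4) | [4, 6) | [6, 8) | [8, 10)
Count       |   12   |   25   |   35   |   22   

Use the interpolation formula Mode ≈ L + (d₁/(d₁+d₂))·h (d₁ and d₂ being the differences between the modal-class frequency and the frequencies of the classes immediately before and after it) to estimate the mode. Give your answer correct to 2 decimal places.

6.87

Modal class: [6, 8) (highest frequency 35).
d₁ = 35 − 25 = 10, d₂ = 35 − 22 = 13
Mode ≈ 6 + (10/(10+13)) × 2 = 6 + 0.8696 = 6.8696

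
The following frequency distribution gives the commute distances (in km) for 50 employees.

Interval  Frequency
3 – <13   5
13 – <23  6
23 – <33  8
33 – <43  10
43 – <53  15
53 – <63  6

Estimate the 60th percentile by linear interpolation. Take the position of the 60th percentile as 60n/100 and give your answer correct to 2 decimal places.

43.67

Cumulative frequencies: 5, 11, 19, 29, 44, 50
n = 50; position = 60n/100 = 30.
This falls in the class 43 – <53: L = 43, F = 29, f = 15, h = 10.
60th percentile ≈ 43 + ((30 − 29) / 15) × 10 = 43.6667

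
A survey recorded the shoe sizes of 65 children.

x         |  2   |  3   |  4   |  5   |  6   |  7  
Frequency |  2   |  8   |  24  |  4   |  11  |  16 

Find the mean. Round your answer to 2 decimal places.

4.95

Values: 2, 3, 4, 5, 6, 7
Σfx = 2×2 + 8×3 + 24×4 + 4×5 + 11×6 + 16×7 = 322
n = Σf = 65
Mean = 322 / 65 = 4.9538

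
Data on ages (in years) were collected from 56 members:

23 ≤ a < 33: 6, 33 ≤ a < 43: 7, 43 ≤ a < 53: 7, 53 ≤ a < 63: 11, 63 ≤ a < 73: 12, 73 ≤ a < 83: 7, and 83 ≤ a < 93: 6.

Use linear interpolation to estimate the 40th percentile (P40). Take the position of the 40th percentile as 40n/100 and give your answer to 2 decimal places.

Cumulative frequencies: 6, 13, 20, 31, 43, 50, 56
n = 56; position = 40n/100 = 22.4.
This falls in the class 53 ≤ a < 63: L = 53, F = 20, f = 11, h = 10.
40th percentile ≈ 53 + ((22.4 − 20) / 11) × 10 = 55.1818

55.18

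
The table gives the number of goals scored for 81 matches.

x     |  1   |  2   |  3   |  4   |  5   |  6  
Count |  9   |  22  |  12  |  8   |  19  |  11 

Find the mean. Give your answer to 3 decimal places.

3.481

Values: 1, 2, 3, 4, 5, 6
Σfx = 9×1 + 22×2 + 12×3 + 8×4 + 19×5 + 11×6 = 282
n = Σf = 81
Mean = 282 / 81 = 3.4815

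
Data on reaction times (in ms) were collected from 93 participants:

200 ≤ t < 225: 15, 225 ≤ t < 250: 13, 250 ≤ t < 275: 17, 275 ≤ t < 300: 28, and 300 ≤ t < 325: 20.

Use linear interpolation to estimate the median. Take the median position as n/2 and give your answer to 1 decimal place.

276.3

Cumulative frequencies: 15, 28, 45, 73, 93
n = 93; position = n/2 = 46.5.
This falls in the class 275 ≤ t < 300: L = 275, F = 45, f = 28, h = 25.
Median ≈ 275 + ((46.5 − 45) / 28) × 25 = 276.3393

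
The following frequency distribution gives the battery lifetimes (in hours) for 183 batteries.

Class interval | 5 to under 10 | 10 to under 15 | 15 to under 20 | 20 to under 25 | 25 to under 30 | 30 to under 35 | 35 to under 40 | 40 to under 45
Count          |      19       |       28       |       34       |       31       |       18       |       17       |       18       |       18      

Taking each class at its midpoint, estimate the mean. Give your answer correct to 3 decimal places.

23.347

Midpoints: 7.5, 12.5, 17.5, 22.5, 27.5, 32.5, 37.5, 42.5
Σfm = 19×7.5 + 28×12.5 + 34×17.5 + 31×22.5 + 18×27.5 + 17×32.5 + 18×37.5 + 18×42.5 = 4272.5
n = Σf = 183
Mean = 4272.5 / 183 = 23.3470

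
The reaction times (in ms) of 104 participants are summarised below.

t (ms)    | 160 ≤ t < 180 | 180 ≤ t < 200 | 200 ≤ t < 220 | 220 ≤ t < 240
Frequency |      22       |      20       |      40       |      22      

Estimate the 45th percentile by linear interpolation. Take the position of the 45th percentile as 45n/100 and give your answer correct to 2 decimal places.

Cumulative frequencies: 22, 42, 82, 104
n = 104; position = 45n/100 = 46.8.
This falls in the class 200 ≤ t < 220: L = 200, F = 42, f = 40, h = 20.
45th percentile ≈ 200 + ((46.8 − 42) / 40) × 20 = 202.4000

202.40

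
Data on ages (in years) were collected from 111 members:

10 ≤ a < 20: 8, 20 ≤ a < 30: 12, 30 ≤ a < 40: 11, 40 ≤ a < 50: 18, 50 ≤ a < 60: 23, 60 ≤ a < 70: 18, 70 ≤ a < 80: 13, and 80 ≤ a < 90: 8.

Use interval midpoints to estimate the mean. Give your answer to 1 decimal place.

51.4

Midpoints: 15, 25, 35, 45, 55, 65, 75, 85
Σfm = 8×15 + 12×25 + 11×35 + 18×45 + 23×55 + 18×65 + 13×75 + 8×85 = 5705
n = Σf = 111
Mean = 5705 / 111 = 51.3964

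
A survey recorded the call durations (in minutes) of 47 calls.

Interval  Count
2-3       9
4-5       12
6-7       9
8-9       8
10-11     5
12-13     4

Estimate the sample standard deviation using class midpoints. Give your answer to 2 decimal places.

Midpoints: 2.5, 4.5, 6.5, 8.5, 10.5, 12.5
n = 47, Σfm = 305.5, mean = 6.5000
Σfm² = 2433.75
Σf(m − x̄)² = Σfm² − (Σfm)²/n = 2433.75 − 305.5²/47 = 448.0000
Sample variance = 448.0000 / 46 = 9.7391
Standard deviation = √9.7391 = 3.1208

3.12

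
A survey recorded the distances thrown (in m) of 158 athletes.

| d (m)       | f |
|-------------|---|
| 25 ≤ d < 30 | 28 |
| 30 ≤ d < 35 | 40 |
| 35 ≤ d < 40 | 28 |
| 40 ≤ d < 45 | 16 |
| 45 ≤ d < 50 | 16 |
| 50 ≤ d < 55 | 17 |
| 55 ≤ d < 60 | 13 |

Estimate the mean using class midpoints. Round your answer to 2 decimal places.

39.24

Midpoints: 27.5, 32.5, 37.5, 42.5, 47.5, 52.5, 57.5
Σfm = 28×27.5 + 40×32.5 + 28×37.5 + 16×42.5 + 16×47.5 + 17×52.5 + 13×57.5 = 6200
n = Σf = 158
Mean = 6200 / 158 = 39.2405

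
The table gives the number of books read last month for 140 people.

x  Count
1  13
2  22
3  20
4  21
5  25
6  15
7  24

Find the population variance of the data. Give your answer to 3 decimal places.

3.728

Values: 1, 2, 3, 4, 5, 6, 7
n = 140, Σfx = 584, mean = 4.1714
Σfx² = 2958
Σf(x − x̄)² = Σfx² − (Σfx)²/n = 2958 − 584²/140 = 521.8857
Population variance = 521.8857 / 140 = 3.7278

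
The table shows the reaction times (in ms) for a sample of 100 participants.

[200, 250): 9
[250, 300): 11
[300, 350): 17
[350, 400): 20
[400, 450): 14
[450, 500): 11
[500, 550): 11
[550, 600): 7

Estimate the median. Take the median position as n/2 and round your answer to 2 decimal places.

382.50

Cumulative frequencies: 9, 20, 37, 57, 71, 82, 93, 100
n = 100; position = n/2 = 50.
This falls in the class [350, 400): L = 350, F = 37, f = 20, h = 50.
Median ≈ 350 + ((50 − 37) / 20) × 50 = 382.5000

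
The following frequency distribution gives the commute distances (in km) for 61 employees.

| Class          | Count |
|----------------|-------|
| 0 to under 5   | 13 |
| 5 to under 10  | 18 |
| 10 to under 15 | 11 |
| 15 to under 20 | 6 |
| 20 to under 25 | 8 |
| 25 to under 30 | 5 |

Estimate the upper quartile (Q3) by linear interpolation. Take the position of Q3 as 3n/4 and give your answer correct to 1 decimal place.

Cumulative frequencies: 13, 31, 42, 48, 56, 61
n = 61; position = 3n/4 = 45.75.
This falls in the class 15 to under 20: L = 15, F = 42, f = 6, h = 5.
Upper quartile ≈ 15 + ((45.75 − 42) / 6) × 5 = 18.1250

18.1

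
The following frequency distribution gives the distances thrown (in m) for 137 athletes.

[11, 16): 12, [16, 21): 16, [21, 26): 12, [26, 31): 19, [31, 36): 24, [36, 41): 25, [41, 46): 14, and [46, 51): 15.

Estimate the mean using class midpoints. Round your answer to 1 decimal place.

Midpoints: 13.5, 18.5, 23.5, 28.5, 33.5, 38.5, 43.5, 48.5
Σfm = 12×13.5 + 16×18.5 + 12×23.5 + 19×28.5 + 24×33.5 + 25×38.5 + 14×43.5 + 15×48.5 = 4384.5
n = Σf = 137
Mean = 4384.5 / 137 = 32.0036

32.0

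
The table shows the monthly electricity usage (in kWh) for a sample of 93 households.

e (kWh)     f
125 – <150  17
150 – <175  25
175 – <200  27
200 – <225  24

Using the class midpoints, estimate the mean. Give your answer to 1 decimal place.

Midpoints: 137.5, 162.5, 187.5, 212.5
Σfm = 17×137.5 + 25×162.5 + 27×187.5 + 24×212.5 = 16562.5
n = Σf = 93
Mean = 16562.5 / 93 = 178.0914

178.1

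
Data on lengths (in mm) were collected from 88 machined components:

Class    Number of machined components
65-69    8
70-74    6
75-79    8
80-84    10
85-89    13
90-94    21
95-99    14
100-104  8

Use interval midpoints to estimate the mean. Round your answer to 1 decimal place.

86.8

Midpoints: 67, 72, 77, 82, 87, 92, 97, 102
Σfm = 8×67 + 6×72 + 8×77 + 10×82 + 13×87 + 21×92 + 14×97 + 8×102 = 7641
n = Σf = 88
Mean = 7641 / 88 = 86.8295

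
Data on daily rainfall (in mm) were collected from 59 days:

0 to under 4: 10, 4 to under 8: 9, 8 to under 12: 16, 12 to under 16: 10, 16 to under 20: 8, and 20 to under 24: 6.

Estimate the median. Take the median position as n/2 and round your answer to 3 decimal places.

Cumulative frequencies: 10, 19, 35, 45, 53, 59
n = 59; position = n/2 = 29.5.
This falls in the class 8 to under 12: L = 8, F = 19, f = 16, h = 4.
Median ≈ 8 + ((29.5 − 19) / 16) × 4 = 10.6250

10.625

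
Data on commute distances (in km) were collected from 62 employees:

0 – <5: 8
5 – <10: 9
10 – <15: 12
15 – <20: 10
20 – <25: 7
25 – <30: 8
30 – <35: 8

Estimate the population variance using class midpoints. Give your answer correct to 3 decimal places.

92.826

Midpoints: 2.5, 7.5, 12.5, 17.5, 22.5, 27.5, 32.5
n = 62, Σfm = 1050, mean = 16.9355
Σfm² = 23537.5
Σf(m − x̄)² = Σfm² − (Σfm)²/n = 23537.5 − 1050²/62 = 5755.2419
Population variance = 5755.2419 / 62 = 92.8265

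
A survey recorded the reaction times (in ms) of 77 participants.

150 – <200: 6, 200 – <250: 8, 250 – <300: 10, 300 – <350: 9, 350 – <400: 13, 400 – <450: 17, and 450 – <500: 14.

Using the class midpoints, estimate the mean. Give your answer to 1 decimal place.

Midpoints: 175, 225, 275, 325, 375, 425, 475
Σfm = 6×175 + 8×225 + 10×275 + 9×325 + 13×375 + 17×425 + 14×475 = 27275
n = Σf = 77
Mean = 27275 / 77 = 354.2208

354.2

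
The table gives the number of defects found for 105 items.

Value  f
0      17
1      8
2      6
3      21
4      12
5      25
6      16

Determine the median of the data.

Cumulative frequencies: 17, 25, 31, 52, 64, 89, 105
n = 105, so the median is the value in position (n+1)/2 = 53.
Position 53 falls at value 4.

4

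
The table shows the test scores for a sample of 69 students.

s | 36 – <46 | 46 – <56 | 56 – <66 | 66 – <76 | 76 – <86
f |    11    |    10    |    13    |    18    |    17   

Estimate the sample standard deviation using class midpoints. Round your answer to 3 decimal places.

Midpoints: 41, 51, 61, 71, 81
n = 69, Σfm = 4409, mean = 63.8986
Σfm² = 295149
Σf(m − x̄)² = Σfm² − (Σfm)²/n = 295149 − 4409²/69 = 13420.2899
Sample variance = 13420.2899 / 68 = 197.3572
Standard deviation = √197.3572 = 14.0484

14.048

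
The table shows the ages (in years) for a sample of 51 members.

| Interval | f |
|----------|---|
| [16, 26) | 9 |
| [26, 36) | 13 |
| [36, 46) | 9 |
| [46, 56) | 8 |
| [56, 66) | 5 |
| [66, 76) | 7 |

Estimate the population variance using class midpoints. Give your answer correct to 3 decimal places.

Midpoints: 21, 31, 41, 51, 61, 71
n = 51, Σfm = 2171, mean = 42.5686
Σfm² = 106291
Σf(m − x̄)² = Σfm² − (Σfm)²/n = 106291 − 2171²/51 = 13874.5098
Population variance = 13874.5098 / 51 = 272.0492

272.049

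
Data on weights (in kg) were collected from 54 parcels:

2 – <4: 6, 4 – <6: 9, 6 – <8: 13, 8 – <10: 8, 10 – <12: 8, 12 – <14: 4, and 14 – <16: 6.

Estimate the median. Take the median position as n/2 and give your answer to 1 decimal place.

Cumulative frequencies: 6, 15, 28, 36, 44, 48, 54
n = 54; position = n/2 = 27.
This falls in the class 6 – <8: L = 6, F = 15, f = 13, h = 2.
Median ≈ 6 + ((27 − 15) / 13) × 2 = 7.8462

7.8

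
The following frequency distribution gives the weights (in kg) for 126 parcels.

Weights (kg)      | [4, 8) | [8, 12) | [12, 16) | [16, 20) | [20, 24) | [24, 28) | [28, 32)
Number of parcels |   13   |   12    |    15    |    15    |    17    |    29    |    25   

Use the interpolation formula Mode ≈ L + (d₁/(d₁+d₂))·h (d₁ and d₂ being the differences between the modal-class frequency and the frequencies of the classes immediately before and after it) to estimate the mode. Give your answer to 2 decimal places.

27.00

Modal class: [24, 28) (highest frequency 29).
d₁ = 29 − 17 = 12, d₂ = 29 − 25 = 4
Mode ≈ 24 + (12/(12+4)) × 4 = 24 + 3.0000 = 27.0000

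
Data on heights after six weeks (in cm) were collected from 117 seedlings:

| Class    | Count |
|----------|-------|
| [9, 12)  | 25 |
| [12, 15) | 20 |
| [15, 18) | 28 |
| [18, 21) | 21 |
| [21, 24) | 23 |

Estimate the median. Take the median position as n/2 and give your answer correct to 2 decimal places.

16.45

Cumulative frequencies: 25, 45, 73, 94, 117
n = 117; position = n/2 = 58.5.
This falls in the class [15, 18): L = 15, F = 45, f = 28, h = 3.
Median ≈ 15 + ((58.5 − 45) / 28) × 3 = 16.4464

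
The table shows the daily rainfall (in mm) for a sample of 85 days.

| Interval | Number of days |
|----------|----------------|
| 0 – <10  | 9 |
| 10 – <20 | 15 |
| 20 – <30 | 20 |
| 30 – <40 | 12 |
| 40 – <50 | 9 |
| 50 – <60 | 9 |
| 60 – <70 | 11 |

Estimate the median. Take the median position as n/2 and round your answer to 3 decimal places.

29.250

Cumulative frequencies: 9, 24, 44, 56, 65, 74, 85
n = 85; position = n/2 = 42.5.
This falls in the class 20 – <30: L = 20, F = 24, f = 20, h = 10.
Median ≈ 20 + ((42.5 − 24) / 20) × 10 = 29.2500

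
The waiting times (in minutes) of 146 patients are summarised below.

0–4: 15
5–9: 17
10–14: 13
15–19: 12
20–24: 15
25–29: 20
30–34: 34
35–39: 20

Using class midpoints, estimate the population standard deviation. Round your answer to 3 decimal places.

Midpoints: 2, 7, 12, 17, 22, 27, 32, 37
n = 146, Σfm = 3207, mean = 21.9658
Σfm² = 90269
Σf(m − x̄)² = Σfm² − (Σfm)²/n = 90269 − 3207²/146 = 19824.8288
Population variance = 19824.8288 / 146 = 135.7865
Standard deviation = √135.7865 = 11.6527

11.653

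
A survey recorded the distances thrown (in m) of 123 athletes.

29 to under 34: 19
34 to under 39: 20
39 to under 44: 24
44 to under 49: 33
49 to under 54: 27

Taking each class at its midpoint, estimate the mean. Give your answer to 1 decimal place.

Midpoints: 31.5, 36.5, 41.5, 46.5, 51.5
Σfm = 19×31.5 + 20×36.5 + 24×41.5 + 33×46.5 + 27×51.5 = 5249.5
n = Σf = 123
Mean = 5249.5 / 123 = 42.6789

42.7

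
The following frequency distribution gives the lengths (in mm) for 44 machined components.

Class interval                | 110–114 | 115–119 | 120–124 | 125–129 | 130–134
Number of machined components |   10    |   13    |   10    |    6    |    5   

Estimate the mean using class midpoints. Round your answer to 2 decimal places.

Midpoints: 112, 117, 122, 127, 132
Σfm = 10×112 + 13×117 + 10×122 + 6×127 + 5×132 = 5283
n = Σf = 44
Mean = 5283 / 44 = 120.0682

120.07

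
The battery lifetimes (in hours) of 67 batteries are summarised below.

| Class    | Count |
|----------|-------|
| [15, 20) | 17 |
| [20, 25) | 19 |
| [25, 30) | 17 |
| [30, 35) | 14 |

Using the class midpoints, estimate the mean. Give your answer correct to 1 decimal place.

24.6

Midpoints: 17.5, 22.5, 27.5, 32.5
Σfm = 17×17.5 + 19×22.5 + 17×27.5 + 14×32.5 = 1647.5
n = Σf = 67
Mean = 1647.5 / 67 = 24.5896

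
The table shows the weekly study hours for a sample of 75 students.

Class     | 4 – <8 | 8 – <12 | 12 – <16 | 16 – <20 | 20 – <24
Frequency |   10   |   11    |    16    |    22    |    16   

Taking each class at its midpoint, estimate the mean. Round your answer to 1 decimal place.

Midpoints: 6, 10, 14, 18, 22
Σfm = 10×6 + 11×10 + 16×14 + 22×18 + 16×22 = 1142
n = Σf = 75
Mean = 1142 / 75 = 15.2267

15.2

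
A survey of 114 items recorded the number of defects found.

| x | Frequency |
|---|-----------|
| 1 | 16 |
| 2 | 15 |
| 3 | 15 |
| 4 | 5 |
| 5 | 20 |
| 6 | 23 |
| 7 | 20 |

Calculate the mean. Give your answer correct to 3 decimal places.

Values: 1, 2, 3, 4, 5, 6, 7
Σfx = 16×1 + 15×2 + 15×3 + 5×4 + 20×5 + 23×6 + 20×7 = 489
n = Σf = 114
Mean = 489 / 114 = 4.2895

4.289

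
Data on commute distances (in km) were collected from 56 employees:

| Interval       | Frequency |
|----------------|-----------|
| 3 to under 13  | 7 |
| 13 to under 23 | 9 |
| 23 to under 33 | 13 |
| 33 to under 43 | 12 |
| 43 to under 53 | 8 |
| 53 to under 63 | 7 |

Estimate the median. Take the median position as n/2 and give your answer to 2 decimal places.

32.23

Cumulative frequencies: 7, 16, 29, 41, 49, 56
n = 56; position = n/2 = 28.
This falls in the class 23 to under 33: L = 23, F = 16, f = 13, h = 10.
Median ≈ 23 + ((28 − 16) / 13) × 10 = 32.2308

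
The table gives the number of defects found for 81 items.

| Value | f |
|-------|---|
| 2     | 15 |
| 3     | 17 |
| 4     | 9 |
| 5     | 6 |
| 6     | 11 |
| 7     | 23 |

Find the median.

4

Cumulative frequencies: 15, 32, 41, 47, 58, 81
n = 81, so the median is the value in position (n+1)/2 = 41.
Position 41 falls at value 4.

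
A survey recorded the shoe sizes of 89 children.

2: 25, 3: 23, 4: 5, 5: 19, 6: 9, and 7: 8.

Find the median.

3

Cumulative frequencies: 25, 48, 53, 72, 81, 89
n = 89, so the median is the value in position (n+1)/2 = 45.
Position 45 falls at value 3.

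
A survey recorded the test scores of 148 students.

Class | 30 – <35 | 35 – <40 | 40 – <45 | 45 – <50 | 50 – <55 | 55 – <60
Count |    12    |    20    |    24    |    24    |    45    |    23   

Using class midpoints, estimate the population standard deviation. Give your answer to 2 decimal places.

7.67

Midpoints: 32.5, 37.5, 42.5, 47.5, 52.5, 57.5
n = 148, Σfm = 6985, mean = 47.1959
Σfm² = 338375
Σf(m − x̄)² = Σfm² − (Σfm)²/n = 338375 − 6985²/148 = 8711.3176
Population variance = 8711.3176 / 148 = 58.8603
Standard deviation = √58.8603 = 7.6720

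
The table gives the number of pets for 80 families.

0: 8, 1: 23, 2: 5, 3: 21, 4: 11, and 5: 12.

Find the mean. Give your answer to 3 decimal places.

Values: 0, 1, 2, 3, 4, 5
Σfx = 8×0 + 23×1 + 5×2 + 21×3 + 11×4 + 12×5 = 200
n = Σf = 80
Mean = 200 / 80 = 2.5000

2.500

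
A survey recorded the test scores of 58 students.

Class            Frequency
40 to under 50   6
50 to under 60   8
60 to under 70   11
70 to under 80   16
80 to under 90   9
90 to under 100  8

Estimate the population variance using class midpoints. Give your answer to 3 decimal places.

Midpoints: 45, 55, 65, 75, 85, 95
n = 58, Σfm = 4150, mean = 71.5517
Σfm² = 310050
Σf(m − x̄)² = Σfm² − (Σfm)²/n = 310050 − 4150²/58 = 13110.3448
Population variance = 13110.3448 / 58 = 226.0404

226.040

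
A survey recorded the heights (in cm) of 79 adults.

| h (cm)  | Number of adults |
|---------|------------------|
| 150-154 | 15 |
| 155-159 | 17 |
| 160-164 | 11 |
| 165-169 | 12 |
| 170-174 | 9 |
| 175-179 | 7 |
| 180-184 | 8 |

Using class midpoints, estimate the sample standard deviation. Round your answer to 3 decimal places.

Midpoints: 152, 157, 162, 167, 172, 177, 182
n = 79, Σfm = 12978, mean = 164.2785
Σfm² = 2139496
Σf(m − x̄)² = Σfm² − (Σfm)²/n = 2139496 − 12978²/79 = 7489.8734
Sample variance = 7489.8734 / 78 = 96.0240
Standard deviation = √96.0240 = 9.7992

9.799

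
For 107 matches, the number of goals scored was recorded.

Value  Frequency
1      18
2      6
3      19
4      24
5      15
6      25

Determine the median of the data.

Cumulative frequencies: 18, 24, 43, 67, 82, 107
n = 107, so the median is the value in position (n+1)/2 = 54.
Position 54 falls at value 4.

4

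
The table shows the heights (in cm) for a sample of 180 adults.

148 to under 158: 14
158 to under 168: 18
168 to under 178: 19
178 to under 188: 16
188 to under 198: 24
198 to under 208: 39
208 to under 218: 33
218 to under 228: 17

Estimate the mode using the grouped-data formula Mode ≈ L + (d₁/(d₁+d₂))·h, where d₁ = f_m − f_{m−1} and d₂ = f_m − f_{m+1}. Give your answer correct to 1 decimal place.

205.1

Modal class: 198 to under 208 (highest frequency 39).
d₁ = 39 − 24 = 15, d₂ = 39 − 33 = 6
Mode ≈ 198 + (15/(15+6)) × 10 = 198 + 7.1429 = 205.1429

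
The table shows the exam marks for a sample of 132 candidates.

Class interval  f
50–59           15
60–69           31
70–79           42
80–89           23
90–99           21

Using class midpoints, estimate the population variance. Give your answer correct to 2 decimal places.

149.91

Midpoints: 54.5, 64.5, 74.5, 84.5, 94.5
n = 132, Σfm = 9874, mean = 74.8030
Σfm² = 758393
Σf(m − x̄)² = Σfm² − (Σfm)²/n = 758393 − 9874²/132 = 19787.8788
Population variance = 19787.8788 / 132 = 149.9082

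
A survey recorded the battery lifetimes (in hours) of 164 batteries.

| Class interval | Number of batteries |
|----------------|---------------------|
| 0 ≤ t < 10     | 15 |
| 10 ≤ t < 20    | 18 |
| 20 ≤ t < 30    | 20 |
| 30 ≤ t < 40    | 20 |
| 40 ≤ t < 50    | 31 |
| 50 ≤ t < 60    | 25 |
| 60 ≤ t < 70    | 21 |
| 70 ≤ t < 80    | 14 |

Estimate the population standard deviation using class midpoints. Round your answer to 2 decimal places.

20.83

Midpoints: 5, 15, 25, 35, 45, 55, 65, 75
n = 164, Σfm = 6730, mean = 41.0366
Σfm² = 347300
Σf(m − x̄)² = Σfm² − (Σfm)²/n = 347300 − 6730²/164 = 71123.7805
Population variance = 71123.7805 / 164 = 433.6816
Standard deviation = √433.6816 = 20.8250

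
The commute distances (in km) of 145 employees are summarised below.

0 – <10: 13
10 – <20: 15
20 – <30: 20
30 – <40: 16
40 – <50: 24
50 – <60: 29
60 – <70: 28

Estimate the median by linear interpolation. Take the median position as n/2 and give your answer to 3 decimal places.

43.542

Cumulative frequencies: 13, 28, 48, 64, 88, 117, 145
n = 145; position = n/2 = 72.5.
This falls in the class 40 – <50: L = 40, F = 64, f = 24, h = 10.
Median ≈ 40 + ((72.5 − 64) / 24) × 10 = 43.5417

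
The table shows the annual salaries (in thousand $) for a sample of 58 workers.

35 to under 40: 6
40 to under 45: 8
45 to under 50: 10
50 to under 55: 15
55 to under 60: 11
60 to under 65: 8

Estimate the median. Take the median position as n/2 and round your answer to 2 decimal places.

Cumulative frequencies: 6, 14, 24, 39, 50, 58
n = 58; position = n/2 = 29.
This falls in the class 50 to under 55: L = 50, F = 24, f = 15, h = 5.
Median ≈ 50 + ((29 − 24) / 15) × 5 = 51.6667

51.67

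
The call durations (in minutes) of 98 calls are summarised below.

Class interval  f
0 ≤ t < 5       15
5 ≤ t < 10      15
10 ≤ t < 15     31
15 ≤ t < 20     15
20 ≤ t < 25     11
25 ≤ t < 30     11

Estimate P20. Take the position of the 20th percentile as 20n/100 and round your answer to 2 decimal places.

Cumulative frequencies: 15, 30, 61, 76, 87, 98
n = 98; position = 20n/100 = 19.6.
This falls in the class 5 ≤ t < 10: L = 5, F = 15, f = 15, h = 5.
20th percentile ≈ 5 + ((19.6 − 15) / 15) × 5 = 6.5333

6.53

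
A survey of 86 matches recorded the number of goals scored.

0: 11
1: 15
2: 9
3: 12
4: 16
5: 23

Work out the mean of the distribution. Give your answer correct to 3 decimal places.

2.884

Values: 0, 1, 2, 3, 4, 5
Σfx = 11×0 + 15×1 + 9×2 + 12×3 + 16×4 + 23×5 = 248
n = Σf = 86
Mean = 248 / 86 = 2.8837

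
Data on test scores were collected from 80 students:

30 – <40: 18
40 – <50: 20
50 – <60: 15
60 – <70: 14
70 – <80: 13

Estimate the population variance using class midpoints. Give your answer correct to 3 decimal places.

193.500

Midpoints: 35, 45, 55, 65, 75
n = 80, Σfm = 4240, mean = 53.0000
Σfm² = 240200
Σf(m − x̄)² = Σfm² − (Σfm)²/n = 240200 − 4240²/80 = 15480.0000
Population variance = 15480.0000 / 80 = 193.5000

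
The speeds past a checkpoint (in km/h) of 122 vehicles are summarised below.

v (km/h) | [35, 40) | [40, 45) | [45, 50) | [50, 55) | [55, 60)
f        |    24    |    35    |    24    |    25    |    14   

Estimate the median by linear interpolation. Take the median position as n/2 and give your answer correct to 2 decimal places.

45.42

Cumulative frequencies: 24, 59, 83, 108, 122
n = 122; position = n/2 = 61.
This falls in the class [45, 50): L = 45, F = 59, f = 24, h = 5.
Median ≈ 45 + ((61 − 59) / 24) × 5 = 45.4167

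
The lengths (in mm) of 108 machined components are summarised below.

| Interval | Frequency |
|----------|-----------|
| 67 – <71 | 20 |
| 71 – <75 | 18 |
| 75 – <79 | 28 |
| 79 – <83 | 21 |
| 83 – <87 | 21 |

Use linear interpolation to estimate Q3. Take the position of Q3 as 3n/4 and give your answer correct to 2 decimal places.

81.86

Cumulative frequencies: 20, 38, 66, 87, 108
n = 108; position = 3n/4 = 81.
This falls in the class 79 – <83: L = 79, F = 66, f = 21, h = 4.
Upper quartile ≈ 79 + ((81 − 66) / 21) × 4 = 81.8571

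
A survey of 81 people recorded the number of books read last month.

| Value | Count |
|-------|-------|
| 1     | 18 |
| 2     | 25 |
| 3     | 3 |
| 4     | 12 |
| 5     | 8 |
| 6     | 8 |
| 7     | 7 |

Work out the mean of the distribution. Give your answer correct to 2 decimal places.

3.23

Values: 1, 2, 3, 4, 5, 6, 7
Σfx = 18×1 + 25×2 + 3×3 + 12×4 + 8×5 + 8×6 + 7×7 = 262
n = Σf = 81
Mean = 262 / 81 = 3.2346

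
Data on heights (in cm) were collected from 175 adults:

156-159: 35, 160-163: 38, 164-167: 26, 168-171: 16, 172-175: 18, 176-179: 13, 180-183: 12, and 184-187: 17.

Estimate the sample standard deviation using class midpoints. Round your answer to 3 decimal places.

Midpoints: 157.5, 161.5, 165.5, 169.5, 173.5, 177.5, 181.5, 185.5
n = 175, Σfm = 29426.5, mean = 168.1514
Σfm² = 4962877.75
Σf(m − x̄)² = Σfm² − (Σfm)²/n = 4962877.75 − 29426.5²/175 = 14769.7371
Sample variance = 14769.7371 / 174 = 84.8835
Standard deviation = √84.8835 = 9.2132

9.213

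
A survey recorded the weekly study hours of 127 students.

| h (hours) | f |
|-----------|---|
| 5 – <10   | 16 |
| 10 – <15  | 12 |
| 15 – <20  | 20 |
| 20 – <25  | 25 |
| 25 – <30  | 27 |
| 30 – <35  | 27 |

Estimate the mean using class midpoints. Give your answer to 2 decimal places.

Midpoints: 7.5, 12.5, 17.5, 22.5, 27.5, 32.5
Σfm = 16×7.5 + 12×12.5 + 20×17.5 + 25×22.5 + 27×27.5 + 27×32.5 = 2802.5
n = Σf = 127
Mean = 2802.5 / 127 = 22.0669

22.07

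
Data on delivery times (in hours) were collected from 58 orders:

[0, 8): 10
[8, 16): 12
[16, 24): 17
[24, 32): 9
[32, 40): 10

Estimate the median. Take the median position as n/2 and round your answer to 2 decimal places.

Cumulative frequencies: 10, 22, 39, 48, 58
n = 58; position = n/2 = 29.
This falls in the class [16, 24): L = 16, F = 22, f = 17, h = 8.
Median ≈ 16 + ((29 − 22) / 17) × 8 = 19.2941

19.29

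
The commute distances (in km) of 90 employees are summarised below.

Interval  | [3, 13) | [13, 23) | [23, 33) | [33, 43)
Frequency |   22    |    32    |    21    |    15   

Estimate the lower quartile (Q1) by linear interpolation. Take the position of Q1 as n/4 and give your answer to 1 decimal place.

Cumulative frequencies: 22, 54, 75, 90
n = 90; position = n/4 = 22.5.
This falls in the class [13, 23): L = 13, F = 22, f = 32, h = 10.
Lower quartile ≈ 13 + ((22.5 − 22) / 32) × 10 = 13.1562

13.2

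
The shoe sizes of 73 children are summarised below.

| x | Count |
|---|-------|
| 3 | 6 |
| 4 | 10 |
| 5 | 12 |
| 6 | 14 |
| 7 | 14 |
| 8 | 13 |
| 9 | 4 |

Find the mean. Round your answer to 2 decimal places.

6.03

Values: 3, 4, 5, 6, 7, 8, 9
Σfx = 6×3 + 10×4 + 12×5 + 14×6 + 14×7 + 13×8 + 4×9 = 440
n = Σf = 73
Mean = 440 / 73 = 6.0274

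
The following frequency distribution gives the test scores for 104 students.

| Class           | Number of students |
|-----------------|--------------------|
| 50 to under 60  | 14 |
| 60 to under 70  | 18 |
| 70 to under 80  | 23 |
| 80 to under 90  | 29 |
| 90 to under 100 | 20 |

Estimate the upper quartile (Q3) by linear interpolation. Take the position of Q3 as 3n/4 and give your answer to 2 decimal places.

Cumulative frequencies: 14, 32, 55, 84, 104
n = 104; position = 3n/4 = 78.
This falls in the class 80 to under 90: L = 80, F = 55, f = 29, h = 10.
Upper quartile ≈ 80 + ((78 − 55) / 29) × 10 = 87.9310

87.93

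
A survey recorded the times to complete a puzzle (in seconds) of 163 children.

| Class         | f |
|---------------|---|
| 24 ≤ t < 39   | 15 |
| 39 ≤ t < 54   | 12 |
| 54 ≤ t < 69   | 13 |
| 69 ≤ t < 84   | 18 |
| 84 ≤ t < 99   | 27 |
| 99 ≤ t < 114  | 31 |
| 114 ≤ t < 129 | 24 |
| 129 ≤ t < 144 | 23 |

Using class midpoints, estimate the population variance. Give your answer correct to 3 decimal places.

1037.495

Midpoints: 31.5, 46.5, 61.5, 76.5, 91.5, 106.5, 121.5, 136.5
n = 163, Σfm = 15034.5, mean = 92.2362
Σfm² = 1555836.75
Σf(m − x̄)² = Σfm² − (Σfm)²/n = 1555836.75 − 15034.5²/163 = 169111.6564
Population variance = 169111.6564 / 163 = 1037.4948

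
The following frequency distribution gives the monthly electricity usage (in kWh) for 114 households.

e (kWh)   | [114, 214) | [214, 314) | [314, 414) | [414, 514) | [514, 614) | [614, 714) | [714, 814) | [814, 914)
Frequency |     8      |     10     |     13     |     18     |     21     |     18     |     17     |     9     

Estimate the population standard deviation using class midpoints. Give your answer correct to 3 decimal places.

Midpoints: 164, 264, 364, 464, 564, 664, 764, 864
n = 114, Σfm = 61596, mean = 540.3158
Σfm² = 37767344
Σf(m − x̄)² = Σfm² − (Σfm)²/n = 37767344 − 61596²/114 = 4486052.6316
Population variance = 4486052.6316 / 114 = 39351.3389
Standard deviation = √39351.3389 = 198.3717

198.372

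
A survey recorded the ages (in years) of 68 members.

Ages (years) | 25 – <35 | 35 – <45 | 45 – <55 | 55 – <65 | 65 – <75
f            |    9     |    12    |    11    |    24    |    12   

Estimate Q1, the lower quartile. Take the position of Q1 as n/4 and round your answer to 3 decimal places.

41.667

Cumulative frequencies: 9, 21, 32, 56, 68
n = 68; position = n/4 = 17.
This falls in the class 35 – <45: L = 35, F = 9, f = 12, h = 10.
Lower quartile ≈ 35 + ((17 − 9) / 12) × 10 = 41.6667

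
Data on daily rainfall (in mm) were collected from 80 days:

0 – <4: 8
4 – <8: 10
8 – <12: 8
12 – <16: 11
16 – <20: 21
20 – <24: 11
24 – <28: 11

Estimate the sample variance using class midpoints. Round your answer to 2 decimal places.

Midpoints: 2, 6, 10, 14, 18, 22, 26
n = 80, Σfm = 1216, mean = 15.2000
Σfm² = 22912
Σf(m − x̄)² = Σfm² − (Σfm)²/n = 22912 − 1216²/80 = 4428.8000
Sample variance = 4428.8000 / 79 = 56.0608

56.06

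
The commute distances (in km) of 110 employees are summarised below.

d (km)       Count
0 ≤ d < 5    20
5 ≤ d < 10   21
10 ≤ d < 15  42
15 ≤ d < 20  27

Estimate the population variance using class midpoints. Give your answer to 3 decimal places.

26.702

Midpoints: 2.5, 7.5, 12.5, 17.5
n = 110, Σfm = 1205, mean = 10.9545
Σfm² = 16137.5
Σf(m − x̄)² = Σfm² − (Σfm)²/n = 16137.5 − 1205²/110 = 2937.2727
Population variance = 2937.2727 / 110 = 26.7025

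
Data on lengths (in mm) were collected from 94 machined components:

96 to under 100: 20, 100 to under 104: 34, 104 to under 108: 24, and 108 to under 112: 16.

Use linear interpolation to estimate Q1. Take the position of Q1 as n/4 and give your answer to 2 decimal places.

100.41

Cumulative frequencies: 20, 54, 78, 94
n = 94; position = n/4 = 23.5.
This falls in the class 100 to under 104: L = 100, F = 20, f = 34, h = 4.
Lower quartile ≈ 100 + ((23.5 − 20) / 34) × 4 = 100.4118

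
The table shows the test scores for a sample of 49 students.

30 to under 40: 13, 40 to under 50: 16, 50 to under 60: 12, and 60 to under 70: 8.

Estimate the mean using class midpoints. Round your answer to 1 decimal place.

48.1

Midpoints: 35, 45, 55, 65
Σfm = 13×35 + 16×45 + 12×55 + 8×65 = 2355
n = Σf = 49
Mean = 2355 / 49 = 48.0612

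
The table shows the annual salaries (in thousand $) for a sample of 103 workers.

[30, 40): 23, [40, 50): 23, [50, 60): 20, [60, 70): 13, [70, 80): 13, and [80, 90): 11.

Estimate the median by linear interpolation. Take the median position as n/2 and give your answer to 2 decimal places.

Cumulative frequencies: 23, 46, 66, 79, 92, 103
n = 103; position = n/2 = 51.5.
This falls in the class [50, 60): L = 50, F = 46, f = 20, h = 10.
Median ≈ 50 + ((51.5 − 46) / 20) × 10 = 52.7500

52.75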